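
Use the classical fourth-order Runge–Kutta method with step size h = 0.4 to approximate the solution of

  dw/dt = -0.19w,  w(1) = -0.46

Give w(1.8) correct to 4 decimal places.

-0.3951

RK4: k1 = f(t_n, w_n); k2 = f(t_n + h/2, w_n + (h/2)·k1); k3 = f(t_n + h/2, w_n + (h/2)·k2); k4 = f(t_n + h, w_n + h·k3); w_{n+1} = w_n + (h/6)·(k1 + 2k2 + 2k3 + k4).
t=1.000000, w=-0.460000:
  k1 = f(1.000000, -0.460000) = 0.087400
  k2 = f(1.200000, -0.442520) = 0.084079
  k3 = f(1.200000, -0.443184) = 0.084205
  k4 = f(1.400000, -0.426318) = 0.081000
  w ← -0.460000 + (0.4/6)·(k1 + 2k2 + 2k3 + k4) = -0.426335
t=1.400000, w=-0.426335:
  k1 = f(1.400000, -0.426335) = 0.081004
  k2 = f(1.600000, -0.410135) = 0.077926
  k3 = f(1.600000, -0.410750) = 0.078043
  k4 = f(1.800000, -0.395118) = 0.075073
  w ← -0.426335 + (0.4/6)·(k1 + 2k2 + 2k3 + k4) = -0.395135
w(1.8) ≈ -0.3951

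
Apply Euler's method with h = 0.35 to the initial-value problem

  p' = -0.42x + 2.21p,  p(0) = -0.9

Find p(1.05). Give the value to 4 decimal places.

-5.2145

Euler: p_{n+1} = p_n + h·f(x_n, p_n).
x=0.000000, p=-0.900000: f=-1.989000 → p ← -0.900000 + 0.35·(-1.989000) = -1.596150
x=0.350000, p=-1.596150: f=-3.674492 → p ← -1.596150 + 0.35·(-3.674492) = -2.882222
x=0.700000, p=-2.882222: f=-6.663711 → p ← -2.882222 + 0.35·(-6.663711) = -5.214521
p(1.05) ≈ -5.2145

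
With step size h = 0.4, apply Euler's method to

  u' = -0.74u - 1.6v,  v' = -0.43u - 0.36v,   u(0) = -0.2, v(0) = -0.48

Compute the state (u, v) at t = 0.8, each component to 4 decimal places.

0.3581, -0.3509

Euler on (u,v): u_{n+1} = u_n + h·u', v_{n+1} = v_n + h·v'.
0.000000: (-0.200000, -0.480000); f=(0.916000, 0.258800) → (0.166400, -0.376480)
0.400000: (0.166400, -0.376480); f=(0.479232, 0.063981) → (0.358093, -0.350888)
(u(0.8), v(0.8)) ≈ (0.3581, -0.3509)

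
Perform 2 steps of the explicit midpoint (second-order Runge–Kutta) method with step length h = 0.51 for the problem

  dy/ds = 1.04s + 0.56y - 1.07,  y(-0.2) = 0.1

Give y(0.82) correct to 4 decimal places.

Midpoint: k1 = f(s_n, y_n); k2 = f(s_n + h/2, y_n + (h/2)·k1); y_{n+1} = y_n + h·k2.
s=-0.200000, y=0.100000:
  k1 = f(-0.200000, 0.100000) = -1.222000
  k2 = f(0.055000, -0.211610) = -1.131302
  y ← 0.100000 + 0.51·(-1.131302) = -0.476964
s=0.310000, y=-0.476964:
  k1 = f(0.310000, -0.476964) = -1.014700
  k2 = f(0.565000, -0.735712) = -0.894399
  y ← -0.476964 + 0.51·(-0.894399) = -0.933107
y(0.82) ≈ -0.9331

-0.9331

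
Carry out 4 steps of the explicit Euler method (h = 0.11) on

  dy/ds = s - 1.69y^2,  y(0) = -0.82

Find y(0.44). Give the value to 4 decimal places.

-1.5767

Euler: y_{n+1} = y_n + h·f(s_n, y_n).
s=0.000000, y=-0.820000: f=-1.136356 → y ← -0.820000 + 0.11·(-1.136356) = -0.944999
s=0.110000, y=-0.944999: f=-1.399210 → y ← -0.944999 + 0.11·(-1.399210) = -1.098912
s=0.220000, y=-1.098912: f=-1.820858 → y ← -1.098912 + 0.11·(-1.820858) = -1.299207
s=0.330000, y=-1.299207: f=-2.522615 → y ← -1.299207 + 0.11·(-2.522615) = -1.576694
y(0.44) ≈ -1.5767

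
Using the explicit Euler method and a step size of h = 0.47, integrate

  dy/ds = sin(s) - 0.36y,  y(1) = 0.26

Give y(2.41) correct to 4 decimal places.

1.2489

Euler: y_{n+1} = y_n + h·f(s_n, y_n).
s=1.000000, y=0.260000: f=0.747871 → y ← 0.260000 + 0.47·0.747871 = 0.611499
s=1.470000, y=0.611499: f=0.774785 → y ← 0.611499 + 0.47·0.774785 = 0.975648
s=1.940000, y=0.975648: f=0.581382 → y ← 0.975648 + 0.47·0.581382 = 1.248898
y(2.41) ≈ 1.2489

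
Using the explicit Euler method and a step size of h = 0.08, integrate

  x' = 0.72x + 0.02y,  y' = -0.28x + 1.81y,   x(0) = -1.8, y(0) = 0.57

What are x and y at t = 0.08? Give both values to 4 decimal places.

Euler on (x,y): x_{n+1} = x_n + h·x', y_{n+1} = y_n + h·y'.
0.000000: (-1.800000, 0.570000); f=(-1.284600, 1.535700) → (-1.902768, 0.692856)
(x(0.08), y(0.08)) ≈ (-1.9028, 0.6929)

-1.9028, 0.6929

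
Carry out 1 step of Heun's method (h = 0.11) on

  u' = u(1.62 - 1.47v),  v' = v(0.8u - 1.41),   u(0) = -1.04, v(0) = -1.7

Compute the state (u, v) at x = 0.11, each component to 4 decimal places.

-1.5667, -1.3059

Heun on (u,v): k1 = f(x_n, state_n); k2 = f(x_n + h, state_n + h·k1); state_{n+1} = state_n + (h/2)·(k1 + k2).
0.000000: (-1.040000, -1.700000)
  k1 = (-4.283760, 3.811400)
  predictor → (-1.511214, -1.280746)
  k2 = (-5.293323, 3.354236)
  → (-1.566740, -1.305890)
(u(0.11), v(0.11)) ≈ (-1.5667, -1.3059)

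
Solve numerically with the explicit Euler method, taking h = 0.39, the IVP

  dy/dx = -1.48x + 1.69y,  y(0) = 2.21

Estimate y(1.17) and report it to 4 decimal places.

Euler: y_{n+1} = y_n + h·f(x_n, y_n).
x=0.000000, y=2.210000: f=3.734900 → y ← 2.210000 + 0.39·3.734900 = 3.666611
x=0.390000, y=3.666611: f=5.619373 → y ← 3.666611 + 0.39·5.619373 = 5.858166
x=0.780000, y=5.858166: f=8.745901 → y ← 5.858166 + 0.39·8.745901 = 9.269068
y(1.17) ≈ 9.2691

9.2691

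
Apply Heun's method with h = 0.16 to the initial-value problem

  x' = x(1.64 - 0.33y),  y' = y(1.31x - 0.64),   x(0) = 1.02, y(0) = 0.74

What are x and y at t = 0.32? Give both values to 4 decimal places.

Heun on (x,y): k1 = f(t_n, state_n); k2 = f(t_n + h, state_n + h·k1); state_{n+1} = state_n + (h/2)·(k1 + k2).
0.000000: (1.020000, 0.740000)
  k1 = (1.423716, 0.515188)
  predictor → (1.247795, 0.822430)
  k2 = (1.707729, 0.817998)
  → (1.270516, 0.846655)
0.160000: (1.270516, 0.846655)
  k1 = (1.728668, 0.867292)
  predictor → (1.547103, 0.985422)
  k2 = (2.034147, 1.366489)
  → (1.571541, 1.025357)
(x(0.32), y(0.32)) ≈ (1.5715, 1.0254)

1.5715, 1.0254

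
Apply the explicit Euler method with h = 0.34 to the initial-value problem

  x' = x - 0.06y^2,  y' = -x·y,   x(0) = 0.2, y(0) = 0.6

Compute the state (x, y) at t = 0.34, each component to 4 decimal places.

Euler on (x,y): x_{n+1} = x_n + h·x', y_{n+1} = y_n + h·y'.
0.000000: (0.200000, 0.600000); f=(0.178400, -0.120000) → (0.260656, 0.559200)
(x(0.34), y(0.34)) ≈ (0.2607, 0.5592)

0.2607, 0.5592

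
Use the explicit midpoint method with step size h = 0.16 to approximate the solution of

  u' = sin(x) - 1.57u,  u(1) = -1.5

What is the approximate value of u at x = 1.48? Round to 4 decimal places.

Midpoint: k1 = f(x_n, u_n); k2 = f(x_n + h/2, u_n + (h/2)·k1); u_{n+1} = u_n + h·k2.
x=1.000000, u=-1.500000:
  k1 = f(1.000000, -1.500000) = 3.196471
  k2 = f(1.080000, -1.244282) = 2.835481
  u ← -1.500000 + 0.16·2.835481 = -1.046323
x=1.160000, u=-1.046323:
  k1 = f(1.160000, -1.046323) = 2.559530
  k2 = f(1.240000, -0.841561) = 2.267034
  u ← -1.046323 + 0.16·2.267034 = -0.683598
x=1.320000, u=-0.683598:
  k1 = f(1.320000, -0.683598) = 2.041963
  k2 = f(1.400000, -0.520241) = 1.802227
  u ← -0.683598 + 0.16·1.802227 = -0.395241
u(1.48) ≈ -0.3952

-0.3952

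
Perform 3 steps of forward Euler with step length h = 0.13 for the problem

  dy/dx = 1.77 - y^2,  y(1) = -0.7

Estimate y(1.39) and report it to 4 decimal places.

-0.1255

Euler: y_{n+1} = y_n + h·f(x_n, y_n).
x=1.000000, y=-0.700000: f=1.280000 → y ← -0.700000 + 0.13·1.280000 = -0.533600
x=1.130000, y=-0.533600: f=1.485271 → y ← -0.533600 + 0.13·1.485271 = -0.340515
x=1.260000, y=-0.340515: f=1.654050 → y ← -0.340515 + 0.13·1.654050 = -0.125488
y(1.39) ≈ -0.1255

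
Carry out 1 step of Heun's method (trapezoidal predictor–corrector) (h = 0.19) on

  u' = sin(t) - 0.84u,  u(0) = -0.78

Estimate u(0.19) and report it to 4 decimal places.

-0.6475

Heun: k1 = f(t_n, u_n); k2 = f(t_n + h, u_n + h·k1); u_{n+1} = u_n + (h/2)·(k1 + k2).
t=0.000000, u=-0.780000:
  k1 = f(0.000000, -0.780000) = 0.655200
  k2 = f(0.190000, -0.655512) = 0.739489
  u ← -0.780000 + (0.19/2)·(0.655200 + 0.739489) = -0.647505
u(0.19) ≈ -0.6475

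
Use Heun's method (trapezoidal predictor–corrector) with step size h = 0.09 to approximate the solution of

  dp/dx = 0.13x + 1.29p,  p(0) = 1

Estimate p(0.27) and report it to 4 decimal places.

1.4209

Heun: k1 = f(x_n, p_n); k2 = f(x_n + h, p_n + h·k1); p_{n+1} = p_n + (h/2)·(k1 + k2).
x=0.000000, p=1.000000:
  k1 = f(0.000000, 1.000000) = 1.290000
  k2 = f(0.090000, 1.116100) = 1.451469
  p ← 1.000000 + (0.09/2)·(1.290000 + 1.451469) = 1.123366
x=0.090000, p=1.123366:
  k1 = f(0.090000, 1.123366) = 1.460842
  k2 = f(0.180000, 1.254842) = 1.642146
  p ← 1.123366 + (0.09/2)·(1.460842 + 1.642146) = 1.263001
x=0.180000, p=1.263001:
  k1 = f(0.180000, 1.263001) = 1.652671
  k2 = f(0.270000, 1.411741) = 1.856246
  p ← 1.263001 + (0.09/2)·(1.652671 + 1.856246) = 1.420902
p(0.27) ≈ 1.4209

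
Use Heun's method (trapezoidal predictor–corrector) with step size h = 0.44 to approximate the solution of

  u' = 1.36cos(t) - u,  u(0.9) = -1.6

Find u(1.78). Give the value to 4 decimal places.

-0.6007

Heun: k1 = f(t_n, u_n); k2 = f(t_n + h, u_n + h·k1); u_{n+1} = u_n + (h/2)·(k1 + k2).
t=0.900000, u=-1.600000:
  k1 = f(0.900000, -1.600000) = 2.445390
  k2 = f(1.340000, -0.524029) = 0.835132
  u ← -1.600000 + (0.44/2)·(2.445390 + 0.835132) = -0.878285
t=1.340000, u=-0.878285:
  k1 = f(1.340000, -0.878285) = 1.189389
  k2 = f(1.780000, -0.354954) = 0.072508
  u ← -0.878285 + (0.44/2)·(1.189389 + 0.072508) = -0.600668
u(1.78) ≈ -0.6007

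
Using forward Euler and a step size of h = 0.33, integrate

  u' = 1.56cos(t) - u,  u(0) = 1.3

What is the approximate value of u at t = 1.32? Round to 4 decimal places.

1.1904

Euler: u_{n+1} = u_n + h·f(t_n, u_n).
t=0.000000, u=1.300000: f=0.260000 → u ← 1.300000 + 0.33·0.260000 = 1.385800
t=0.330000, u=1.385800: f=0.090026 → u ← 1.385800 + 0.33·0.090026 = 1.415509
t=0.660000, u=1.415509: f=-0.183121 → u ← 1.415509 + 0.33·(-0.183121) = 1.355079
t=0.990000, u=1.355079: f=-0.499123 → u ← 1.355079 + 0.33·(-0.499123) = 1.190368
u(1.32) ≈ 1.1904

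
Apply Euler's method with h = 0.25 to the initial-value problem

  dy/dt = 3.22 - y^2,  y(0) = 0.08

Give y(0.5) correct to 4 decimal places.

1.4933

Euler: y_{n+1} = y_n + h·f(t_n, y_n).
t=0.000000, y=0.080000: f=3.213600 → y ← 0.080000 + 0.25·3.213600 = 0.883400
t=0.250000, y=0.883400: f=2.439604 → y ← 0.883400 + 0.25·2.439604 = 1.493301
y(0.5) ≈ 1.4933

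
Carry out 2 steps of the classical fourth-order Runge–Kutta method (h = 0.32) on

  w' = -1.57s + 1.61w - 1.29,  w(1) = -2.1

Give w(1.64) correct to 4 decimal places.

-9.5485

RK4: k1 = f(s_n, w_n); k2 = f(s_n + h/2, w_n + (h/2)·k1); k3 = f(s_n + h/2, w_n + (h/2)·k2); k4 = f(s_n + h, w_n + h·k3); w_{n+1} = w_n + (h/6)·(k1 + 2k2 + 2k3 + k4).
s=1.000000, w=-2.100000:
  k1 = f(1.000000, -2.100000) = -6.241000
  k2 = f(1.160000, -3.098560) = -8.099882
  k3 = f(1.160000, -3.395981) = -8.578730
  k4 = f(1.320000, -4.845193) = -11.163161
  w ← -2.100000 + (0.32/6)·(k1 + 2k2 + 2k3 + k4) = -4.807274
s=1.320000, w=-4.807274:
  k1 = f(1.320000, -4.807274) = -11.102111
  k2 = f(1.480000, -6.583612) = -14.213215
  k3 = f(1.480000, -7.081388) = -15.014635
  k4 = f(1.640000, -9.611957) = -19.340051
  w ← -4.807274 + (0.32/6)·(k1 + 2k2 + 2k3 + k4) = -9.548493
w(1.64) ≈ -9.5485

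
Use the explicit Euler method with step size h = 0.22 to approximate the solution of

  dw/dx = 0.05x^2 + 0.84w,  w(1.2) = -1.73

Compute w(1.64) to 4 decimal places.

Euler: w_{n+1} = w_n + h·f(x_n, w_n).
x=1.200000, w=-1.730000: f=-1.381200 → w ← -1.730000 + 0.22·(-1.381200) = -2.033864
x=1.420000, w=-2.033864: f=-1.607626 → w ← -2.033864 + 0.22·(-1.607626) = -2.387542
w(1.64) ≈ -2.3875

-2.3875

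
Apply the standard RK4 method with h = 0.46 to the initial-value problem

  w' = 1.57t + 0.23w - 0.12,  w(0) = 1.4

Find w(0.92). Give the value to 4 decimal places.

RK4: k1 = f(t_n, w_n); k2 = f(t_n + h/2, w_n + (h/2)·k1); k3 = f(t_n + h/2, w_n + (h/2)·k2); k4 = f(t_n + h, w_n + h·k3); w_{n+1} = w_n + (h/6)·(k1 + 2k2 + 2k3 + k4).
t=0.000000, w=1.400000:
  k1 = f(0.000000, 1.400000) = 0.202000
  k2 = f(0.230000, 1.446460) = 0.573786
  k3 = f(0.230000, 1.531971) = 0.593453
  k4 = f(0.460000, 1.672989) = 0.986987
  w ← 1.400000 + (0.46/6)·(k1 + 2k2 + 2k3 + k4) = 1.670132
t=0.460000, w=1.670132:
  k1 = f(0.460000, 1.670132) = 0.986330
  k2 = f(0.690000, 1.896988) = 1.399607
  k3 = f(0.690000, 1.992042) = 1.421470
  k4 = f(0.920000, 2.324008) = 1.858922
  w ← 1.670132 + (0.46/6)·(k1 + 2k2 + 2k3 + k4) = 2.320834
w(0.92) ≈ 2.3208

2.3208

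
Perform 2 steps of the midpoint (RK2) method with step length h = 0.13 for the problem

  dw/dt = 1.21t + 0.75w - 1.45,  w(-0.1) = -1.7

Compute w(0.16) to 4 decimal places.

-2.4728

Midpoint: k1 = f(t_n, w_n); k2 = f(t_n + h/2, w_n + (h/2)·k1); w_{n+1} = w_n + h·k2.
t=-0.100000, w=-1.700000:
  k1 = f(-0.100000, -1.700000) = -2.846000
  k2 = f(-0.035000, -1.884990) = -2.906092
  w ← -1.700000 + 0.13·(-2.906092) = -2.077792
t=0.030000, w=-2.077792:
  k1 = f(0.030000, -2.077792) = -2.972044
  k2 = f(0.095000, -2.270975) = -3.038281
  w ← -2.077792 + 0.13·(-3.038281) = -2.472769
w(0.16) ≈ -2.4728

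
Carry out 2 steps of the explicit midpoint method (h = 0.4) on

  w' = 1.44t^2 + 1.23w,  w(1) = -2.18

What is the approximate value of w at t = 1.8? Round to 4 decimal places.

-2.3533

Midpoint: k1 = f(t_n, w_n); k2 = f(t_n + h/2, w_n + (h/2)·k1); w_{n+1} = w_n + h·k2.
t=1.000000, w=-2.180000:
  k1 = f(1.000000, -2.180000) = -1.241400
  k2 = f(1.200000, -2.428280) = -0.913184
  w ← -2.180000 + 0.4·(-0.913184) = -2.545274
t=1.400000, w=-2.545274:
  k1 = f(1.400000, -2.545274) = -0.308287
  k2 = f(1.600000, -2.606931) = 0.479875
  w ← -2.545274 + 0.4·0.479875 = -2.353324
w(1.8) ≈ -2.3533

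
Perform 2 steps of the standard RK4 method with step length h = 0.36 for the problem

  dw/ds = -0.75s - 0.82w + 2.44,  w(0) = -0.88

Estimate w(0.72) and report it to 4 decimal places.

RK4: k1 = f(s_n, w_n); k2 = f(s_n + h/2, w_n + (h/2)·k1); k3 = f(s_n + h/2, w_n + (h/2)·k2); k4 = f(s_n + h, w_n + h·k3); w_{n+1} = w_n + (h/6)·(k1 + 2k2 + 2k3 + k4).
s=0.000000, w=-0.880000:
  k1 = f(0.000000, -0.880000) = 3.161600
  k2 = f(0.180000, -0.310912) = 2.559948
  k3 = f(0.180000, -0.419209) = 2.648752
  k4 = f(0.360000, 0.073551) = 2.109688
  w ← -0.880000 + (0.36/6)·(k1 + 2k2 + 2k3 + k4) = 0.061321
s=0.360000, w=0.061321:
  k1 = f(0.360000, 0.061321) = 2.119717
  k2 = f(0.540000, 0.442870) = 1.671846
  k3 = f(0.540000, 0.362254) = 1.737952
  k4 = f(0.720000, 0.686984) = 1.336673
  w ← 0.061321 + (0.36/6)·(k1 + 2k2 + 2k3 + k4) = 0.677880
w(0.72) ≈ 0.6779

0.6779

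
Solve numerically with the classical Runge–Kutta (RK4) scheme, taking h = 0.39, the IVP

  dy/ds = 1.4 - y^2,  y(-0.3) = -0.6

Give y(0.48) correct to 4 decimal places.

0.4122

RK4: k1 = f(s_n, y_n); k2 = f(s_n + h/2, y_n + (h/2)·k1); k3 = f(s_n + h/2, y_n + (h/2)·k2); k4 = f(s_n + h, y_n + h·k3); y_{n+1} = y_n + (h/6)·(k1 + 2k2 + 2k3 + k4).
s=-0.300000, y=-0.600000:
  k1 = f(-0.300000, -0.600000) = 1.040000
  k2 = f(-0.105000, -0.397200) = 1.242232
  k3 = f(-0.105000, -0.357765) = 1.272004
  k4 = f(0.090000, -0.103918) = 1.389201
  y ← -0.600000 + (0.39/6)·(k1 + 2k2 + 2k3 + k4) = -0.115251
s=0.090000, y=-0.115251:
  k1 = f(0.090000, -0.115251) = 1.386717
  k2 = f(0.285000, 0.155159) = 1.375926
  k3 = f(0.285000, 0.153054) = 1.376574
  k4 = f(0.480000, 0.421613) = 1.222243
  y ← -0.115251 + (0.39/6)·(k1 + 2k2 + 2k3 + k4) = 0.412156
y(0.48) ≈ 0.4122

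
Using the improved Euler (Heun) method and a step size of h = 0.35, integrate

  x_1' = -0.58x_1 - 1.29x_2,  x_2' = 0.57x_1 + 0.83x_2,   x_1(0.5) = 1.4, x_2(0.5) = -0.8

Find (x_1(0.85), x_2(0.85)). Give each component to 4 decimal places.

1.4586, -0.7386

Heun on (x_1,x_2): k1 = f(t_n, state_n); k2 = f(t_n + h, state_n + h·k1); state_{n+1} = state_n + (h/2)·(k1 + k2).
0.500000: (1.400000, -0.800000)
  k1 = (0.220000, 0.134000)
  predictor → (1.477000, -0.753100)
  k2 = (0.114839, 0.216817)
  → (1.458597, -0.738607)
(x_1(0.85), x_2(0.85)) ≈ (1.4586, -0.7386)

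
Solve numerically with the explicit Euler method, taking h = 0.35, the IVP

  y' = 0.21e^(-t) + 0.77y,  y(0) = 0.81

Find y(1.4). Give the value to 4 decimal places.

Euler: y_{n+1} = y_n + h·f(t_n, y_n).
t=0.000000, y=0.810000: f=0.833700 → y ← 0.810000 + 0.35·0.833700 = 1.101795
t=0.350000, y=1.101795: f=0.996367 → y ← 1.101795 + 0.35·0.996367 = 1.450523
t=0.700000, y=1.450523: f=1.221186 → y ← 1.450523 + 0.35·1.221186 = 1.877938
t=1.050000, y=1.877938: f=1.519499 → y ← 1.877938 + 0.35·1.519499 = 2.409763
y(1.4) ≈ 2.4098

2.4098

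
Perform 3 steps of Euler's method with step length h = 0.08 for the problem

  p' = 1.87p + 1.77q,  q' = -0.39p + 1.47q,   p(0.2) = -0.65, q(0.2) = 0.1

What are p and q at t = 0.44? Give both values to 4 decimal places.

-0.9232, 0.2162

Euler on (p,q): p_{n+1} = p_n + h·p', q_{n+1} = q_n + h·q'.
0.200000: (-0.650000, 0.100000); f=(-1.038500, 0.400500) → (-0.733080, 0.132040)
0.280000: (-0.733080, 0.132040); f=(-1.137149, 0.480000) → (-0.824052, 0.170440)
0.360000: (-0.824052, 0.170440); f=(-1.239298, 0.571927) → (-0.923196, 0.216194)
(p(0.44), q(0.44)) ≈ (-0.9232, 0.2162)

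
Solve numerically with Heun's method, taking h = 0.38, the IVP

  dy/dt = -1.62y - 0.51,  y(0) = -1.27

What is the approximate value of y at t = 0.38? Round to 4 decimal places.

-0.8630

Heun: k1 = f(t_n, y_n); k2 = f(t_n + h, y_n + h·k1); y_{n+1} = y_n + (h/2)·(k1 + k2).
t=0.000000, y=-1.270000:
  k1 = f(0.000000, -1.270000) = 1.547400
  k2 = f(0.380000, -0.681988) = 0.594821
  y ← -1.270000 + (0.38/2)·(1.547400 + 0.594821) = -0.862978
y(0.38) ≈ -0.8630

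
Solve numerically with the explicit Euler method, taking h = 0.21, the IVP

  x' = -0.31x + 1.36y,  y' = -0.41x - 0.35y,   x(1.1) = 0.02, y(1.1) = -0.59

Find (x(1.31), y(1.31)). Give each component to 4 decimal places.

-0.1498, -0.5484

Euler on (x,y): x_{n+1} = x_n + h·x', y_{n+1} = y_n + h·y'.
1.100000: (0.020000, -0.590000); f=(-0.808600, 0.198300) → (-0.149806, -0.548357)
(x(1.31), y(1.31)) ≈ (-0.1498, -0.5484)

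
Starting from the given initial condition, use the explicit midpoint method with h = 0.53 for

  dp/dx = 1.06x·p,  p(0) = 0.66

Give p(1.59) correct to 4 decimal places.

2.2557

Midpoint: k1 = f(x_n, p_n); k2 = f(x_n + h/2, p_n + (h/2)·k1); p_{n+1} = p_n + h·k2.
x=0.000000, p=0.660000:
  k1 = f(0.000000, 0.660000) = 0.000000
  k2 = f(0.265000, 0.660000) = 0.185394
  p ← 0.660000 + 0.53·0.185394 = 0.758259
x=0.530000, p=0.758259:
  k1 = f(0.530000, 0.758259) = 0.425990
  k2 = f(0.795000, 0.871146) = 0.734115
  p ← 0.758259 + 0.53·0.734115 = 1.147340
x=1.060000, p=1.147340:
  k1 = f(1.060000, 1.147340) = 1.289151
  k2 = f(1.325000, 1.488965) = 2.091251
  p ← 1.147340 + 0.53·2.091251 = 2.255703
p(1.59) ≈ 2.2557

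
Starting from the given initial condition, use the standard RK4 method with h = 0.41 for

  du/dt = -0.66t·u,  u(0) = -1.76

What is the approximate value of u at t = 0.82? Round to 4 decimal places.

-1.4098

RK4: k1 = f(t_n, u_n); k2 = f(t_n + h/2, u_n + (h/2)·k1); k3 = f(t_n + h/2, u_n + (h/2)·k2); k4 = f(t_n + h, u_n + h·k3); u_{n+1} = u_n + (h/6)·(k1 + 2k2 + 2k3 + k4).
t=0.000000, u=-1.760000:
  k1 = f(0.000000, -1.760000) = 0.000000
  k2 = f(0.205000, -1.760000) = 0.238128
  k3 = f(0.205000, -1.711184) = 0.231523
  k4 = f(0.410000, -1.665076) = 0.450569
  u ← -1.760000 + (0.41/6)·(k1 + 2k2 + 2k3 + k4) = -1.665025
t=0.410000, u=-1.665025:
  k1 = f(0.410000, -1.665025) = 0.450556
  k2 = f(0.615000, -1.572661) = 0.638343
  k3 = f(0.615000, -1.534165) = 0.622718
  k4 = f(0.820000, -1.409711) = 0.762936
  u ← -1.665025 + (0.41/6)·(k1 + 2k2 + 2k3 + k4) = -1.409759
u(0.82) ≈ -1.4098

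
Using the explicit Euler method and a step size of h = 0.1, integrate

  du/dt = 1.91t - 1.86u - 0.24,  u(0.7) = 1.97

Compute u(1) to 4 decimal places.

Euler: u_{n+1} = u_n + h·f(t_n, u_n).
t=0.700000, u=1.970000: f=-2.567200 → u ← 1.970000 + 0.1·(-2.567200) = 1.713280
t=0.800000, u=1.713280: f=-1.898701 → u ← 1.713280 + 0.1·(-1.898701) = 1.523410
t=0.900000, u=1.523410: f=-1.354542 → u ← 1.523410 + 0.1·(-1.354542) = 1.387956
u(1) ≈ 1.3880

1.3880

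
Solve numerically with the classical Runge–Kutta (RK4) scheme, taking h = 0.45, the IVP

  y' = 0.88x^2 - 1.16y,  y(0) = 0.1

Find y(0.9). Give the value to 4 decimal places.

RK4: k1 = f(x_n, y_n); k2 = f(x_n + h/2, y_n + (h/2)·k1); k3 = f(x_n + h/2, y_n + (h/2)·k2); k4 = f(x_n + h, y_n + h·k3); y_{n+1} = y_n + (h/6)·(k1 + 2k2 + 2k3 + k4).
x=0.000000, y=0.100000:
  k1 = f(0.000000, 0.100000) = -0.116000
  k2 = f(0.225000, 0.073900) = -0.041174
  k3 = f(0.225000, 0.090736) = -0.060704
  k4 = f(0.450000, 0.072683) = 0.093887
  y ← 0.100000 + (0.45/6)·(k1 + 2k2 + 2k3 + k4) = 0.083060
x=0.450000, y=0.083060:
  k1 = f(0.450000, 0.083060) = 0.081851
  k2 = f(0.675000, 0.101476) = 0.283238
  k3 = f(0.675000, 0.146788) = 0.230676
  k4 = f(0.900000, 0.186864) = 0.496038
  y ← 0.083060 + (0.45/6)·(k1 + 2k2 + 2k3 + k4) = 0.203488
y(0.9) ≈ 0.2035

0.2035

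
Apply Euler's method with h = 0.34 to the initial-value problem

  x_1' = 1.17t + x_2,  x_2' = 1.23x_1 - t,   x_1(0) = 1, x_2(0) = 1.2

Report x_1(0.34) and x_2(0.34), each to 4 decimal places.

1.4080, 1.6182

Euler on (x_1,x_2): x_1_{n+1} = x_1_n + h·x_1', x_2_{n+1} = x_2_n + h·x_2'.
0.000000: (1.000000, 1.200000); f=(1.200000, 1.230000) → (1.408000, 1.618200)
(x_1(0.34), x_2(0.34)) ≈ (1.4080, 1.6182)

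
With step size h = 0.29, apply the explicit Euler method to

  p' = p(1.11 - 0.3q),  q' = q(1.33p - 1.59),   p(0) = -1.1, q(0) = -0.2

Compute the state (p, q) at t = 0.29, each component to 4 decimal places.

-1.4732, -0.0229

Euler on (p,q): p_{n+1} = p_n + h·p', q_{n+1} = q_n + h·q'.
0.000000: (-1.100000, -0.200000); f=(-1.287000, 0.610600) → (-1.473230, -0.022926)
(p(0.29), q(0.29)) ≈ (-1.4732, -0.0229)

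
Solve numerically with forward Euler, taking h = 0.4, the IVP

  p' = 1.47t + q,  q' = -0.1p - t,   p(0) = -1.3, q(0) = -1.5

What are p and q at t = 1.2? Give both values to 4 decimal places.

-2.3864, -1.7622

Euler on (p,q): p_{n+1} = p_n + h·p', q_{n+1} = q_n + h·q'.
0.000000: (-1.300000, -1.500000); f=(-1.500000, 0.130000) → (-1.900000, -1.448000)
0.400000: (-1.900000, -1.448000); f=(-0.860000, -0.210000) → (-2.244000, -1.532000)
0.800000: (-2.244000, -1.532000); f=(-0.356000, -0.575600) → (-2.386400, -1.762240)
(p(1.2), q(1.2)) ≈ (-2.3864, -1.7622)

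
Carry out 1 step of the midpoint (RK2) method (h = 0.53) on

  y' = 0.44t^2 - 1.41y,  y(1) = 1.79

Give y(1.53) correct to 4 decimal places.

1.2382

Midpoint: k1 = f(t_n, y_n); k2 = f(t_n + h/2, y_n + (h/2)·k1); y_{n+1} = y_n + h·k2.
t=1.000000, y=1.790000:
  k1 = f(1.000000, 1.790000) = -2.083900
  k2 = f(1.265000, 1.237766) = -1.041152
  y ← 1.790000 + 0.53·(-1.041152) = 1.238190
y(1.53) ≈ 1.2382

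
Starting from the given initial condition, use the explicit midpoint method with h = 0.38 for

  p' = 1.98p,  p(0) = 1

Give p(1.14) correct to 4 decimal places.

Midpoint: k1 = f(x_n, p_n); k2 = f(x_n + h/2, p_n + (h/2)·k1); p_{n+1} = p_n + h·k2.
x=0.000000, p=1.000000:
  k1 = f(0.000000, 1.000000) = 1.980000
  k2 = f(0.190000, 1.376200) = 2.724876
  p ← 1.000000 + 0.38·2.724876 = 2.035453
x=0.380000, p=2.035453:
  k1 = f(0.380000, 2.035453) = 4.030197
  k2 = f(0.570000, 2.801190) = 5.546357
  p ← 2.035453 + 0.38·5.546357 = 4.143068
x=0.760000, p=4.143068:
  k1 = f(0.760000, 4.143068) = 8.203275
  k2 = f(0.950000, 5.701691) = 11.289348
  p ← 4.143068 + 0.38·11.289348 = 8.433021
p(1.14) ≈ 8.4330

8.4330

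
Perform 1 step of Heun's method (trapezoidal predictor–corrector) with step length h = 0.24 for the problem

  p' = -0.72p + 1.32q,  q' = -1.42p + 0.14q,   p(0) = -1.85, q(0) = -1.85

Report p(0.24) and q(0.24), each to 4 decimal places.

-2.0034, -1.2267

Heun on (p,q): k1 = f(t_n, state_n); k2 = f(t_n + h, state_n + h·k1); state_{n+1} = state_n + (h/2)·(k1 + k2).
0.000000: (-1.850000, -1.850000)
  k1 = (-1.110000, 2.368000)
  predictor → (-2.116400, -1.281680)
  k2 = (-0.168010, 2.825853)
  → (-2.003361, -1.226738)
(p(0.24), q(0.24)) ≈ (-2.0034, -1.2267)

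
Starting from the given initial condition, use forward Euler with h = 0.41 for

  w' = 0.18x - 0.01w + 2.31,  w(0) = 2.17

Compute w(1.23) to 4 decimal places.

5.0637

Euler: w_{n+1} = w_n + h·f(x_n, w_n).
x=0.000000, w=2.170000: f=2.288300 → w ← 2.170000 + 0.41·2.288300 = 3.108203
x=0.410000, w=3.108203: f=2.352718 → w ← 3.108203 + 0.41·2.352718 = 4.072817
x=0.820000, w=4.072817: f=2.416872 → w ← 4.072817 + 0.41·2.416872 = 5.063735
w(1.23) ≈ 5.0637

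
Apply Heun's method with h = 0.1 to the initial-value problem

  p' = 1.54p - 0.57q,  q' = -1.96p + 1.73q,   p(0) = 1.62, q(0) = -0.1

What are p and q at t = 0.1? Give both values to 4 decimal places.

Heun on (p,q): k1 = f(t_n, state_n); k2 = f(t_n + h, state_n + h·k1); state_{n+1} = state_n + (h/2)·(k1 + k2).
0.000000: (1.620000, -0.100000)
  k1 = (2.551800, -3.348200)
  predictor → (1.875180, -0.434820)
  k2 = (3.135625, -4.427591)
  → (1.904371, -0.488790)
(p(0.1), q(0.1)) ≈ (1.9044, -0.4888)

1.9044, -0.4888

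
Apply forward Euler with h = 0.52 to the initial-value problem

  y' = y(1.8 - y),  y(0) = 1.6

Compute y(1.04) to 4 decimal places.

Euler: y_{n+1} = y_n + h·f(x_n, y_n).
x=0.000000, y=1.600000: f=0.320000 → y ← 1.600000 + 0.52·0.320000 = 1.766400
x=0.520000, y=1.766400: f=0.059351 → y ← 1.766400 + 0.52·0.059351 = 1.797263
y(1.04) ≈ 1.7973

1.7973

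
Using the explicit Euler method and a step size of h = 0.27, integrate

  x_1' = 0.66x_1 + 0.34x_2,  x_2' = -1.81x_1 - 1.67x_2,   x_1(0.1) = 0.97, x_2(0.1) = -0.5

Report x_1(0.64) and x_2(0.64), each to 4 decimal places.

Euler on (x_1,x_2): x_1_{n+1} = x_1_n + h·x_1', x_2_{n+1} = x_2_n + h·x_2'.
0.100000: (0.970000, -0.500000); f=(0.470200, -0.920700) → (1.096954, -0.748589)
0.370000: (1.096954, -0.748589); f=(0.469469, -0.735343) → (1.223711, -0.947132)
(x_1(0.64), x_2(0.64)) ≈ (1.2237, -0.9471)

1.2237, -0.9471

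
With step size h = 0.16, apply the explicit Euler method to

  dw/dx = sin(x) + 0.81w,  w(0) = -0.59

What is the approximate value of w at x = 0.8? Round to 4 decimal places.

-0.8051

Euler: w_{n+1} = w_n + h·f(x_n, w_n).
x=0.000000, w=-0.590000: f=-0.477900 → w ← -0.590000 + 0.16·(-0.477900) = -0.666464
x=0.160000, w=-0.666464: f=-0.380518 → w ← -0.666464 + 0.16·(-0.380518) = -0.727347
x=0.320000, w=-0.727347: f=-0.274584 → w ← -0.727347 + 0.16·(-0.274584) = -0.771280
x=0.480000, w=-0.771280: f=-0.162958 → w ← -0.771280 + 0.16·(-0.162958) = -0.797354
x=0.640000, w=-0.797354: f=-0.048661 → w ← -0.797354 + 0.16·(-0.048661) = -0.805139
w(0.8) ≈ -0.8051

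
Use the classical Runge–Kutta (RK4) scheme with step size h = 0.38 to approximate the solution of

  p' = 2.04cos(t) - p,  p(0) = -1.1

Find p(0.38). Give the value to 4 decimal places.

RK4: k1 = f(t_n, p_n); k2 = f(t_n + h/2, p_n + (h/2)·k1); k3 = f(t_n + h/2, p_n + (h/2)·k2); k4 = f(t_n + h, p_n + h·k3); p_{n+1} = p_n + (h/6)·(k1 + 2k2 + 2k3 + k4).
t=0.000000, p=-1.100000:
  k1 = f(0.000000, -1.100000) = 3.140000
  k2 = f(0.190000, -0.503400) = 2.506689
  k3 = f(0.190000, -0.623729) = 2.627018
  k4 = f(0.380000, -0.101733) = 1.996209
  p ← -1.100000 + (0.38/6)·(k1 + 2k2 + 2k3 + k4) = -0.124437
p(0.38) ≈ -0.1244

-0.1244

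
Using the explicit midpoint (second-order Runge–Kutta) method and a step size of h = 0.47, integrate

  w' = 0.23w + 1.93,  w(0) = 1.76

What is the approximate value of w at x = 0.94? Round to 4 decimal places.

4.2051

Midpoint: k1 = f(x_n, w_n); k2 = f(x_n + h/2, w_n + (h/2)·k1); w_{n+1} = w_n + h·k2.
x=0.000000, w=1.760000:
  k1 = f(0.000000, 1.760000) = 2.334800
  k2 = f(0.235000, 2.308678) = 2.460996
  w ← 1.760000 + 0.47·2.460996 = 2.916668
x=0.470000, w=2.916668:
  k1 = f(0.470000, 2.916668) = 2.600834
  k2 = f(0.705000, 3.527864) = 2.741409
  w ← 2.916668 + 0.47·2.741409 = 4.205130
w(0.94) ≈ 4.2051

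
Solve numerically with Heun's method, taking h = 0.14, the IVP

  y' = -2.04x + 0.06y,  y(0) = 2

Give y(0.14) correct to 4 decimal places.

1.9969

Heun: k1 = f(x_n, y_n); k2 = f(x_n + h, y_n + h·k1); y_{n+1} = y_n + (h/2)·(k1 + k2).
x=0.000000, y=2.000000:
  k1 = f(0.000000, 2.000000) = 0.120000
  k2 = f(0.140000, 2.016800) = -0.164592
  y ← 2.000000 + (0.14/2)·(0.120000 + (-0.164592)) = 1.996879
y(0.14) ≈ 1.9969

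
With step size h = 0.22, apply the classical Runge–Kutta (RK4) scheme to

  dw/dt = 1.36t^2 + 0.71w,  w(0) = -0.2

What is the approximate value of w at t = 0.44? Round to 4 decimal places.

-0.2315

RK4: k1 = f(t_n, w_n); k2 = f(t_n + h/2, w_n + (h/2)·k1); k3 = f(t_n + h/2, w_n + (h/2)·k2); k4 = f(t_n + h, w_n + h·k3); w_{n+1} = w_n + (h/6)·(k1 + 2k2 + 2k3 + k4).
t=0.000000, w=-0.200000:
  k1 = f(0.000000, -0.200000) = -0.142000
  k2 = f(0.110000, -0.215620) = -0.136634
  k3 = f(0.110000, -0.215030) = -0.136215
  k4 = f(0.220000, -0.229967) = -0.097453
  w ← -0.200000 + (0.22/6)·(k1 + 2k2 + 2k3 + k4) = -0.228789
t=0.220000, w=-0.228789:
  k1 = f(0.220000, -0.228789) = -0.096616
  k2 = f(0.330000, -0.239417) = -0.021882
  k3 = f(0.330000, -0.231196) = -0.016045
  k4 = f(0.440000, -0.232319) = 0.098350
  w ← -0.228789 + (0.22/6)·(k1 + 2k2 + 2k3 + k4) = -0.231507
w(0.44) ≈ -0.2315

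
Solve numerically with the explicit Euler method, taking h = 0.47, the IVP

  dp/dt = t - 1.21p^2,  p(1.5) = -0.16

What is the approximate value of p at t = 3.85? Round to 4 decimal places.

Euler: p_{n+1} = p_n + h·f(t_n, p_n).
t=1.500000, p=-0.160000: f=1.469024 → p ← -0.160000 + 0.47·1.469024 = 0.530441
t=1.970000, p=0.530441: f=1.629545 → p ← 0.530441 + 0.47·1.629545 = 1.296327
t=2.440000, p=1.296327: f=0.406638 → p ← 1.296327 + 0.47·0.406638 = 1.487447
t=2.910000, p=1.487447: f=0.232876 → p ← 1.487447 + 0.47·0.232876 = 1.596899
t=3.380000, p=1.596899: f=0.294396 → p ← 1.596899 + 0.47·0.294396 = 1.735265
p(3.85) ≈ 1.7353

1.7353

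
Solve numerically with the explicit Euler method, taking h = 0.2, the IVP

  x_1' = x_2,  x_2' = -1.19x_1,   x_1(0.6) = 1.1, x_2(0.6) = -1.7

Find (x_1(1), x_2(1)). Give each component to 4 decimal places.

Euler on (x_1,x_2): x_1_{n+1} = x_1_n + h·x_1', x_2_{n+1} = x_2_n + h·x_2'.
0.600000: (1.100000, -1.700000); f=(-1.700000, -1.309000) → (0.760000, -1.961800)
0.800000: (0.760000, -1.961800); f=(-1.961800, -0.904400) → (0.367640, -2.142680)
(x_1(1), x_2(1)) ≈ (0.3676, -2.1427)

0.3676, -2.1427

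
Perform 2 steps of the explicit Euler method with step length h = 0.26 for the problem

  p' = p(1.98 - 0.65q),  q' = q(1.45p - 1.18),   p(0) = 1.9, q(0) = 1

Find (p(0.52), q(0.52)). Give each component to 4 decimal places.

Euler on (p,q): p_{n+1} = p_n + h·p', q_{n+1} = q_n + h·q'.
0.000000: (1.900000, 1.000000); f=(2.527000, 1.575000) → (2.557020, 1.409500)
0.260000: (2.557020, 1.409500); f=(2.720222, 3.562764) → (3.264278, 2.335819)
(p(0.52), q(0.52)) ≈ (3.2643, 2.3358)

3.2643, 2.3358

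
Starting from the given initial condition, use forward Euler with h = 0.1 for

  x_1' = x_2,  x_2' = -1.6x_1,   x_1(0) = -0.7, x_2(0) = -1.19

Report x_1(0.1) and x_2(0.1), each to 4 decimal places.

Euler on (x_1,x_2): x_1_{n+1} = x_1_n + h·x_1', x_2_{n+1} = x_2_n + h·x_2'.
0.000000: (-0.700000, -1.190000); f=(-1.190000, 1.120000) → (-0.819000, -1.078000)
(x_1(0.1), x_2(0.1)) ≈ (-0.8190, -1.0780)

-0.8190, -1.0780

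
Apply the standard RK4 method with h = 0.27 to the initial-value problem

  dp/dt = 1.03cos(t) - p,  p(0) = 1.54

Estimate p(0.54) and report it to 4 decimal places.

RK4: k1 = f(t_n, p_n); k2 = f(t_n + h/2, p_n + (h/2)·k1); k3 = f(t_n + h/2, p_n + (h/2)·k2); k4 = f(t_n + h, p_n + h·k3); p_{n+1} = p_n + (h/6)·(k1 + 2k2 + 2k3 + k4).
t=0.000000, p=1.540000:
  k1 = f(0.000000, 1.540000) = -0.510000
  k2 = f(0.135000, 1.471150) = -0.450522
  k3 = f(0.135000, 1.479180) = -0.458551
  k4 = f(0.270000, 1.416191) = -0.423507
  p ← 1.540000 + (0.27/6)·(k1 + 2k2 + 2k3 + k4) = 1.416176
t=0.270000, p=1.416176:
  k1 = f(0.270000, 1.416176) = -0.423492
  k2 = f(0.405000, 1.359004) = -0.412329
  k3 = f(0.405000, 1.360511) = -0.413836
  k4 = f(0.540000, 1.304440) = -0.421000
  p ← 1.416176 + (0.27/6)·(k1 + 2k2 + 2k3 + k4) = 1.303819
p(0.54) ≈ 1.3038

1.3038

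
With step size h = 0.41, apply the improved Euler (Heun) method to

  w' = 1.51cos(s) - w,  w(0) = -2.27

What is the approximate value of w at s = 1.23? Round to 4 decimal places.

Heun: k1 = f(s_n, w_n); k2 = f(s_n + h, w_n + h·k1); w_{n+1} = w_n + (h/2)·(k1 + k2).
s=0.000000, w=-2.270000:
  k1 = f(0.000000, -2.270000) = 3.780000
  k2 = f(0.410000, -0.720200) = 2.105052
  w ← -2.270000 + (0.41/2)·(3.780000 + 2.105052) = -1.063564
s=0.410000, w=-1.063564:
  k1 = f(0.410000, -1.063564) = 2.448417
  k2 = f(0.820000, -0.059713) = 1.089867
  w ← -1.063564 + (0.41/2)·(2.448417 + 1.089867) = -0.338216
s=0.820000, w=-0.338216:
  k1 = f(0.820000, -0.338216) = 1.368370
  k2 = f(1.230000, 0.222816) = 0.281883
  w ← -0.338216 + (0.41/2)·(1.368370 + 0.281883) = 0.000086
w(1.23) ≈ 0.0001

0.0001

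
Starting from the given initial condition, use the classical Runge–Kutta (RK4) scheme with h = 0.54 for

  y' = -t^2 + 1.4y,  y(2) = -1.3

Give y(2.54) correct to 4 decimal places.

-6.8090

RK4: k1 = f(t_n, y_n); k2 = f(t_n + h/2, y_n + (h/2)·k1); k3 = f(t_n + h/2, y_n + (h/2)·k2); k4 = f(t_n + h, y_n + h·k3); y_{n+1} = y_n + (h/6)·(k1 + 2k2 + 2k3 + k4).
t=2.000000, y=-1.300000:
  k1 = f(2.000000, -1.300000) = -5.820000
  k2 = f(2.270000, -2.871400) = -9.172860
  k3 = f(2.270000, -3.776672) = -10.440241
  k4 = f(2.540000, -6.937730) = -16.164422
  y ← -1.300000 + (0.54/6)·(k1 + 2k2 + 2k3 + k4) = -6.808956
y(2.54) ≈ -6.8090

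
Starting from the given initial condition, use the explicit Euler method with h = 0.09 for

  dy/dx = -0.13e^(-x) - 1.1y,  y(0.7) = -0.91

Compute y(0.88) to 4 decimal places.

-0.7493

Euler: y_{n+1} = y_n + h·f(x_n, y_n).
x=0.700000, y=-0.910000: f=0.936444 → y ← -0.910000 + 0.09·0.936444 = -0.825720
x=0.790000, y=-0.825720: f=0.849292 → y ← -0.825720 + 0.09·0.849292 = -0.749284
y(0.88) ≈ -0.7493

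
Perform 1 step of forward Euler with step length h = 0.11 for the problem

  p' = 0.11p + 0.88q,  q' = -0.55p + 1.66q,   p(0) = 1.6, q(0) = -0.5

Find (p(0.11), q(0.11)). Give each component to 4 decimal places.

1.5710, -0.6881

Euler on (p,q): p_{n+1} = p_n + h·p', q_{n+1} = q_n + h·q'.
0.000000: (1.600000, -0.500000); f=(-0.264000, -1.710000) → (1.570960, -0.688100)
(p(0.11), q(0.11)) ≈ (1.5710, -0.6881)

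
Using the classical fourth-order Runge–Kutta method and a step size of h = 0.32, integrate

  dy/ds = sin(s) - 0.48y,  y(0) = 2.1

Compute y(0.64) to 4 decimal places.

RK4: k1 = f(s_n, y_n); k2 = f(s_n + h/2, y_n + (h/2)·k1); k3 = f(s_n + h/2, y_n + (h/2)·k2); k4 = f(s_n + h, y_n + h·k3); y_{n+1} = y_n + (h/6)·(k1 + 2k2 + 2k3 + k4).
s=0.000000, y=2.100000:
  k1 = f(0.000000, 2.100000) = -1.008000
  k2 = f(0.160000, 1.938720) = -0.771267
  k3 = f(0.160000, 1.976597) = -0.789448
  k4 = f(0.320000, 1.847376) = -0.572174
  y ← 2.100000 + (0.32/6)·(k1 + 2k2 + 2k3 + k4) = 1.849248
s=0.320000, y=1.849248:
  k1 = f(0.320000, 1.849248) = -0.573072
  k2 = f(0.480000, 1.757556) = -0.381848
  k3 = f(0.480000, 1.788152) = -0.396534
  k4 = f(0.640000, 1.722357) = -0.229536
  y ← 1.849248 + (0.32/6)·(k1 + 2k2 + 2k3 + k4) = 1.723415
y(0.64) ≈ 1.7234

1.7234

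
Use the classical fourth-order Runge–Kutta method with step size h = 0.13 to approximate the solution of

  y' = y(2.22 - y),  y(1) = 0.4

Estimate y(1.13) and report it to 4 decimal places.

RK4: k1 = f(x_n, y_n); k2 = f(x_n + h/2, y_n + (h/2)·k1); k3 = f(x_n + h/2, y_n + (h/2)·k2); k4 = f(x_n + h, y_n + h·k3); y_{n+1} = y_n + (h/6)·(k1 + 2k2 + 2k3 + k4).
x=1.000000, y=0.400000:
  k1 = f(1.000000, 0.400000) = 0.728000
  k2 = f(1.065000, 0.447320) = 0.792955
  k3 = f(1.065000, 0.451542) = 0.798533
  k4 = f(1.130000, 0.503809) = 0.864633
  y ← 0.400000 + (0.13/6)·(k1 + 2k2 + 2k3 + k4) = 0.503472
y(1.13) ≈ 0.5035

0.5035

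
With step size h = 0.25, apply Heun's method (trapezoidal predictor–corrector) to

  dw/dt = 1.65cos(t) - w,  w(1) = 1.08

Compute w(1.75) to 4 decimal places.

Heun: k1 = f(t_n, w_n); k2 = f(t_n + h, w_n + h·k1); w_{n+1} = w_n + (h/2)·(k1 + k2).
t=1.000000, w=1.080000:
  k1 = f(1.000000, 1.080000) = -0.188501
  k2 = f(1.250000, 1.032875) = -0.512593
  w ← 1.080000 + (0.25/2)·(-0.188501 + (-0.512593)) = 0.992363
t=1.250000, w=0.992363:
  k1 = f(1.250000, 0.992363) = -0.472081
  k2 = f(1.500000, 0.874343) = -0.757627
  w ← 0.992363 + (0.25/2)·(-0.472081 + (-0.757627)) = 0.838650
t=1.500000, w=0.838650:
  k1 = f(1.500000, 0.838650) = -0.721933
  k2 = f(1.750000, 0.658166) = -0.952272
  w ← 0.838650 + (0.25/2)·(-0.721933 + (-0.952272)) = 0.629374
w(1.75) ≈ 0.6294

0.6294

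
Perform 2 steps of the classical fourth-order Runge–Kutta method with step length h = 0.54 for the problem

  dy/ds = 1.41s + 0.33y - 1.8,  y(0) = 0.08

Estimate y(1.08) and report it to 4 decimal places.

RK4: k1 = f(s_n, y_n); k2 = f(s_n + h/2, y_n + (h/2)·k1); k3 = f(s_n + h/2, y_n + (h/2)·k2); k4 = f(s_n + h, y_n + h·k3); y_{n+1} = y_n + (h/6)·(k1 + 2k2 + 2k3 + k4).
s=0.000000, y=0.080000:
  k1 = f(0.000000, 0.080000) = -1.773600
  k2 = f(0.270000, -0.398872) = -1.550928
  k3 = f(0.270000, -0.338750) = -1.531088
  k4 = f(0.540000, -0.746787) = -1.285040
  y ← 0.080000 + (0.54/6)·(k1 + 2k2 + 2k3 + k4) = -0.750040
s=0.540000, y=-0.750040:
  k1 = f(0.540000, -0.750040) = -1.286113
  k2 = f(0.810000, -1.097291) = -1.020006
  k3 = f(0.810000, -1.025442) = -0.996296
  k4 = f(1.080000, -1.288040) = -0.702253
  y ← -0.750040 + (0.54/6)·(k1 + 2k2 + 2k3 + k4) = -1.291928
y(1.08) ≈ -1.2919

-1.2919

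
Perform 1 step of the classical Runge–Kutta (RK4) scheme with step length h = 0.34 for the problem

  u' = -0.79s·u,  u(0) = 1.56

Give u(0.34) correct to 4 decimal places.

1.4904

RK4: k1 = f(s_n, u_n); k2 = f(s_n + h/2, u_n + (h/2)·k1); k3 = f(s_n + h/2, u_n + (h/2)·k2); k4 = f(s_n + h, u_n + h·k3); u_{n+1} = u_n + (h/6)·(k1 + 2k2 + 2k3 + k4).
s=0.000000, u=1.560000:
  k1 = f(0.000000, 1.560000) = 0.000000
  k2 = f(0.170000, 1.560000) = -0.209508
  k3 = f(0.170000, 1.524384) = -0.204725
  k4 = f(0.340000, 1.490394) = -0.400320
  u ← 1.560000 + (0.34/6)·(k1 + 2k2 + 2k3 + k4) = 1.490369
u(0.34) ≈ 1.4904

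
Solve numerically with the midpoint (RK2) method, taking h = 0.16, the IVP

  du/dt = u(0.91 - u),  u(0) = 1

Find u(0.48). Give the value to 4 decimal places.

0.9663

Midpoint: k1 = f(t_n, u_n); k2 = f(t_n + h/2, u_n + (h/2)·k1); u_{n+1} = u_n + h·k2.
t=0.000000, u=1.000000:
  k1 = f(0.000000, 1.000000) = -0.090000
  k2 = f(0.080000, 0.992800) = -0.082204
  u ← 1.000000 + 0.16·(-0.082204) = 0.986847
t=0.160000, u=0.986847:
  k1 = f(0.160000, 0.986847) = -0.075837
  k2 = f(0.240000, 0.980780) = -0.069420
  u ← 0.986847 + 0.16·(-0.069420) = 0.975740
t=0.320000, u=0.975740:
  k1 = f(0.320000, 0.975740) = -0.064145
  k2 = f(0.400000, 0.970609) = -0.058827
  u ← 0.975740 + 0.16·(-0.058827) = 0.966328
u(0.48) ≈ 0.9663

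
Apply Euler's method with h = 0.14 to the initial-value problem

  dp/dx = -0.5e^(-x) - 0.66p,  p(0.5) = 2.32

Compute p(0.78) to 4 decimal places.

1.8356

Euler: p_{n+1} = p_n + h·f(x_n, p_n).
x=0.500000, p=2.320000: f=-1.834465 → p ← 2.320000 + 0.14·(-1.834465) = 2.063175
x=0.640000, p=2.063175: f=-1.625342 → p ← 2.063175 + 0.14·(-1.625342) = 1.835627
p(0.78) ≈ 1.8356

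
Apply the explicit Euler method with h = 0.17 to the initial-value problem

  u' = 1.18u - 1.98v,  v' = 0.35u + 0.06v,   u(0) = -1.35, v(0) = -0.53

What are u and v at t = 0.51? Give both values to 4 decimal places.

-1.5921, -0.8058

Euler on (u,v): u_{n+1} = u_n + h·u', v_{n+1} = v_n + h·v'.
0.000000: (-1.350000, -0.530000); f=(-0.543600, -0.504300) → (-1.442412, -0.615731)
0.170000: (-1.442412, -0.615731); f=(-0.482899, -0.541788) → (-1.524505, -0.707835)
0.340000: (-1.524505, -0.707835); f=(-0.397402, -0.576047) → (-1.592063, -0.805763)
(u(0.51), v(0.51)) ≈ (-1.5921, -0.8058)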